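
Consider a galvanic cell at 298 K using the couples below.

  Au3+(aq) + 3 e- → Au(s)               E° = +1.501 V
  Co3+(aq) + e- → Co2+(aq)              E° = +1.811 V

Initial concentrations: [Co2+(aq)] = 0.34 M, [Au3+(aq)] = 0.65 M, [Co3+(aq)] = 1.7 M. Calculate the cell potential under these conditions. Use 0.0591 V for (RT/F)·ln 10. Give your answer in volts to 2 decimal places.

+0.35 V

The Co³⁺/Co²⁺ couple has the more positive E°, so it is the cathode; Au³⁺/Au is the anode.
E°cell = +1.811 − (+1.501) = +0.310 V, with n = 3 electrons transferred.
Balancing gives 3 Co3+(aq) + Au(s) → 3 Co2+(aq) + Au3+(aq); hence Q = ([Co2+(aq)]^3·[Au3+(aq)]) / [Co3+(aq)]^3 = 0.0052 (log Q = −2.284).
Applying E = E° − (RT ln10/nF)·log Q gives +0.310 − (0.0591/3)(−2.284) = +0.35 V.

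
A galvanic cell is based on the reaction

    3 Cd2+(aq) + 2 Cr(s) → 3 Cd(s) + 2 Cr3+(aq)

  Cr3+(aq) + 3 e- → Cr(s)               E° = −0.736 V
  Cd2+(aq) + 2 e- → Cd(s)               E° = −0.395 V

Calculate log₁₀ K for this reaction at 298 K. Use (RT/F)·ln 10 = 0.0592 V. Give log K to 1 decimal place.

log K = 34.6

The Cd²⁺/Cd couple is reduced (cathode); E°cell = −0.395 − (−0.736) = +0.341 V with n = 6.
At equilibrium E = 0, so log K = nE°cell / 0.0592 = (6)(+0.341) / 0.0592 = 34.6.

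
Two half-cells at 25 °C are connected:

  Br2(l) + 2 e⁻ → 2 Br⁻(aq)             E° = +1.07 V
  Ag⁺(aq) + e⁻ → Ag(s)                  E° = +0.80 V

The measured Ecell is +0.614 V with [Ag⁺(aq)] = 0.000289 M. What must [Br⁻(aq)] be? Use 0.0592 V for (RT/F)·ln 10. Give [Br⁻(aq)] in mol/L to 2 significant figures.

0.0053 M

Br₂/Br⁻ is the cathode (higher E°); E°cell = +1.07 − (+0.80) = +0.27 V with n = 2.
From the Nernst equation, log Q = n(E° − E)/0.0592 = 2·(+0.27 − (+0.614))/0.0592 = −11.622.
Balancing electrons gives Br2(l) + 2 Ag(s) → 2 Br⁻(aq) + 2 Ag⁺(aq); thus Q = [Br⁻(aq)]^2·[Ag⁺(aq)]^2.
Isolating [Br⁻(aq)] in Q = 10^{−11.622} yields log [Br⁻(aq)] = −2.272, i.e. 0.0053 M.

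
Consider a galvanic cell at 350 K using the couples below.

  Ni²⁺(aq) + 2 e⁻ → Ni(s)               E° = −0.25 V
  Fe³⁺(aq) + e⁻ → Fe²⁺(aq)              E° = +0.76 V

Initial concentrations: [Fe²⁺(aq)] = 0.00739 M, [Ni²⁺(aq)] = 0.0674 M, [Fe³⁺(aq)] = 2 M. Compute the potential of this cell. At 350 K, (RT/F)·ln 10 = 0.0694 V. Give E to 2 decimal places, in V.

Fe³⁺/Fe²⁺ is reduced (cathode, E° = +0.76 V) and Ni²⁺/Ni is oxidized (anode).
E°cell = +0.76 − (−0.25) = +1.01 V, with n = 2 electrons transferred.
The balanced reaction is 2 Fe³⁺(aq) + Ni(s) → 2 Fe²⁺(aq) + Ni²⁺(aq), so Q = ([Fe²⁺(aq)]^2·[Ni²⁺(aq)]) / [Fe³⁺(aq)]^2 = 9.2×10^−7 and log Q = −6.036.
Applying E = E° − (RT ln10/nF)·log Q gives +1.01 − (0.0694/2)(−6.036) = +1.22 V.

+1.22 V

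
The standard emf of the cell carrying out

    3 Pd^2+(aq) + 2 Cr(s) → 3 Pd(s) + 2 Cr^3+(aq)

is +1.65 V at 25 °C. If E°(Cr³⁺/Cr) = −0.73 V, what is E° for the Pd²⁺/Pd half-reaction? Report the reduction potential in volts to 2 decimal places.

In the reaction as written the Pd²⁺/Pd couple is reduced (cathode) and Cr³⁺/Cr is oxidized (anode), so E°cell = E°(Pd²⁺/Pd) − E°(Cr³⁺/Cr).
E°(Pd²⁺/Pd) = E°cell + E°(anode) = +1.65 + (−0.73) = +0.92 V.

+0.92 V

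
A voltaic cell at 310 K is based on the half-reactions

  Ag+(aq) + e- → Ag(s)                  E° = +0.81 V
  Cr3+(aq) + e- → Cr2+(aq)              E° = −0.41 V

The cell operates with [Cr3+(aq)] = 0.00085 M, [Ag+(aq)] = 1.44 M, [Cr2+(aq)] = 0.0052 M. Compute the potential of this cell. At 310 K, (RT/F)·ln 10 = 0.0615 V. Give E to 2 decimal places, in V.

+1.28 V

The Ag⁺/Ag couple has the more positive E°, so it is the cathode; Cr³⁺/Cr²⁺ is the anode.
E°cell = E°cat − E°an = +0.81 − (−0.41) = +1.22 V; n = 1.
Balancing gives Ag+(aq) + Cr2+(aq) → Ag(s) + Cr3+(aq); hence Q = [Cr3+(aq)] / ([Ag+(aq)]·[Cr2+(aq)]) = 0.114 (log Q = −0.945).
Applying E = E° − (RT ln10/nF)·log Q gives +1.22 − (0.0615/1)(−0.945) = +1.28 V.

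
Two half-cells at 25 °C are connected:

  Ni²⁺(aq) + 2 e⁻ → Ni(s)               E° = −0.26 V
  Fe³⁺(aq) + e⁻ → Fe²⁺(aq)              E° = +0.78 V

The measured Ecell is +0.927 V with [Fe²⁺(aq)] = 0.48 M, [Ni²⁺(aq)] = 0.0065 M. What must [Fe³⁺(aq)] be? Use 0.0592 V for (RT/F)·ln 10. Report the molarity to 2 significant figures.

With Fe³⁺/Fe²⁺ at the cathode and Ni²⁺/Ni at the anode, E°cell = +0.78 − (−0.26) = +1.04 V (n = 2).
Since E = E° − (0.0592/n)·log Q, log Q = n(E° − E)/0.0592 = 3.818.
The balanced reaction is 2 Fe³⁺(aq) + Ni(s) → 2 Fe²⁺(aq) + Ni²⁺(aq), so Q = ([Fe²⁺(aq)]^2·[Ni²⁺(aq)]) / [Fe³⁺(aq)]^2.
Substituting the known concentrations and solving, log [Fe³⁺(aq)] = −3.321 and [Fe³⁺(aq)] = 0.00048 M.

0.00048 M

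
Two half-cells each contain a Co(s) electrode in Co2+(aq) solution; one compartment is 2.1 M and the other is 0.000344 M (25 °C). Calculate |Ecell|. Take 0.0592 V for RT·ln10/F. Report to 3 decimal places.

For a concentration cell E°cell = 0, since both electrodes use the same couple.
The compartment with the higher Co2+(aq) concentration (2.1 M) acts as the cathode; ions are reduced there and produced at the dilute (0.000344 M) anode.
With n = 2, Ecell = −(0.0592/2)·log([dilute]/[conc]) = −(0.0592/2)·log(0.000344/2.1) = +0.112 V.

0.112 V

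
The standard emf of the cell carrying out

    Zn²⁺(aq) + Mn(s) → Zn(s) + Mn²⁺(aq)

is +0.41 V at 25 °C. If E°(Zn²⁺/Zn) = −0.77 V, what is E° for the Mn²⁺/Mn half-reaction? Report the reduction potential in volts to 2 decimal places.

−1.18 V

In the reaction as written the Zn²⁺/Zn couple is reduced (cathode) and Mn²⁺/Mn is oxidized (anode), so E°cell = E°(Zn²⁺/Zn) − E°(Mn²⁺/Mn).
E°(Mn²⁺/Mn) = E°(cathode) − E°cell = −0.77 − (+0.41) = −1.18 V.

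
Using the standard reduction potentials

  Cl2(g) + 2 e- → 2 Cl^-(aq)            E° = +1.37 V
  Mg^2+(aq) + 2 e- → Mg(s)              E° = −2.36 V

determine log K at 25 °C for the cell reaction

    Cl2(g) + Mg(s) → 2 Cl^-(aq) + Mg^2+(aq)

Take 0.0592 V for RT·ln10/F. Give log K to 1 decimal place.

log K = 126.0

The Cl₂/Cl⁻ couple is reduced (cathode); E°cell = +1.37 − (−2.36) = +3.73 V with n = 2.
At equilibrium E = 0, so log K = nE°cell / 0.0592 = (2)(+3.73) / 0.0592 = 126.0.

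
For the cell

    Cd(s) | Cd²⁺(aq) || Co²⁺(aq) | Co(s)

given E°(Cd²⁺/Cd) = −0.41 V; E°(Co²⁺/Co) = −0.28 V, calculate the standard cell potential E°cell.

+0.13 V

By convention the left-hand electrode in cell notation is the anode (oxidation) and the right-hand electrode is the cathode (reduction).
E°cell = E°(right) − E°(left) = −0.28 − (−0.41) = +0.13 V.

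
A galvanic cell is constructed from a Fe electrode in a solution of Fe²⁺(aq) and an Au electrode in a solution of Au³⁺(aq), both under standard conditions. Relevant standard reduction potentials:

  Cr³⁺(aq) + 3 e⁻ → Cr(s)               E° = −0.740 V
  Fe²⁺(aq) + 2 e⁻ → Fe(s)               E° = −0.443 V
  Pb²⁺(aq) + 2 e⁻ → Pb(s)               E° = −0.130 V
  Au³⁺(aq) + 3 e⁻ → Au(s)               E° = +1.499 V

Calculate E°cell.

Of the two couples in this cell, the one with the more positive reduction potential is reduced at the cathode: here that is Au³⁺/Au (+1.499 V); Fe²⁺/Fe (−0.443 V) is the anode.
E°cell = E°(cathode) − E°(anode) = +1.499 − (−0.443) = +1.942 V.

+1.942 V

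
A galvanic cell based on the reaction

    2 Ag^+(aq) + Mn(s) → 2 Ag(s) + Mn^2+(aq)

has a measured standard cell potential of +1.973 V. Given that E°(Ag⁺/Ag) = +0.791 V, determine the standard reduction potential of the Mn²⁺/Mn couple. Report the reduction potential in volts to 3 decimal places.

−1.182 V

In the reaction as written the Ag⁺/Ag couple is reduced (cathode) and Mn²⁺/Mn is oxidized (anode), so E°cell = E°(Ag⁺/Ag) − E°(Mn²⁺/Mn).
E°(Mn²⁺/Mn) = E°(cathode) − E°cell = +0.791 − (+1.973) = −1.182 V.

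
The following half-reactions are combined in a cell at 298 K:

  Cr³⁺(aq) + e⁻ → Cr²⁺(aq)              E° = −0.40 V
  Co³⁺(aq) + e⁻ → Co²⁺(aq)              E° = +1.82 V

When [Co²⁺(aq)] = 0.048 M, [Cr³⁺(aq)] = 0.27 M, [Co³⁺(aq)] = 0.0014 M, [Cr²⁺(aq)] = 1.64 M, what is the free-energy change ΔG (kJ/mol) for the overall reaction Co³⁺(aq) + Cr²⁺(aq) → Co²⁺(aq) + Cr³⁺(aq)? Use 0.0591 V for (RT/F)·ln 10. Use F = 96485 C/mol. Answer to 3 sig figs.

The standard cell potential is +1.82 − (−0.40) = +2.22 V, with n = 1 electron in the balanced equation.
The reaction quotient is ([Co²⁺(aq)]·[Cr³⁺(aq)]) / ([Co³⁺(aq)]·[Cr²⁺(aq)]) = 5.64; by Nernst, E = +2.22 − (0.0591/1)(0.752) = +2.1756 V.
Finally ΔG = −nFE = −(1)(96485 C/mol)(+2.1756 V) = −210 kJ/mol.

−210 kJ/mol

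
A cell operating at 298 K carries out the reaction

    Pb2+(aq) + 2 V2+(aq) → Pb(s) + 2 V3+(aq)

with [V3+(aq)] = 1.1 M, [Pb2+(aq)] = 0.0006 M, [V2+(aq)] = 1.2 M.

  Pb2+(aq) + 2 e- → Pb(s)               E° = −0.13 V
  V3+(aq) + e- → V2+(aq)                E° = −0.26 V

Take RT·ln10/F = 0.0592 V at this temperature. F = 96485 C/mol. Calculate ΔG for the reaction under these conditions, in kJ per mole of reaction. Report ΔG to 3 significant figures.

−7.12 kJ/mol

The standard cell potential is −0.13 − (−0.26) = +0.13 V, with n = 2 electrons in the balanced equation.
Here Q = [V3+(aq)]^2 / ([Pb2+(aq)]·[V2+(aq)]^2) = 1.4×10^3 (log Q = 3.146), giving E = +0.13 − (0.0592/2)·(3.146) = +0.0369 V.
Finally ΔG = −nFE = −(2)(96485 C/mol)(+0.0369 V) = −7.12 kJ/mol.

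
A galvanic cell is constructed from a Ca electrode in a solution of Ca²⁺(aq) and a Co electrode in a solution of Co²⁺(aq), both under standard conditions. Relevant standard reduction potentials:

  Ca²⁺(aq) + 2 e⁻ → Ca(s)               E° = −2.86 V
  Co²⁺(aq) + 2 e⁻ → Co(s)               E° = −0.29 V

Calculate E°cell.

The Co²⁺/Co couple has the higher E°, so Co ion is reduced (cathode) and Ca is oxidized (anode).
E°cell = E°(cathode) − E°(anode) = −0.29 − (−2.86) = +2.57 V.

+2.57 V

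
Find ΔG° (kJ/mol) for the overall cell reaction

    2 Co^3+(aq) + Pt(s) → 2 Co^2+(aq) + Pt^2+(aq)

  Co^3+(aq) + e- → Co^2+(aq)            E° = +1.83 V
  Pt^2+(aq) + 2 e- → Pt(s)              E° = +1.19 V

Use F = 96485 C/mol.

In the reaction as written Co^3+(aq) is reduced, so the Co³⁺/Co²⁺ couple is the cathode and Pt²⁺/Pt is the anode.
E°cell = +1.83 − (+1.19) = +0.64 V; balancing electrons gives n = 2.
ΔG° = −nFE°cell = −(2)(96485)(+0.64) J/mol = −124 kJ/mol.

−124 kJ/mol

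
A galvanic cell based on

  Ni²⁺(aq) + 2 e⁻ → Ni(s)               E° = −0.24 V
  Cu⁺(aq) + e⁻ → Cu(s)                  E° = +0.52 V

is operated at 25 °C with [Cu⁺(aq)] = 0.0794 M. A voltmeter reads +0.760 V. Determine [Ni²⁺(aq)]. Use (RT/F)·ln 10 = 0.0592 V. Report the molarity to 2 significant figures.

Cu⁺/Cu is the cathode (higher E°); E°cell = +0.52 − (−0.24) = +0.76 V with n = 2.
Rearranging E = E° − (0.0592/n)·log Q gives log Q = 2(+0.76 − (+0.760))/0.0592 = 0.000.
Balancing electrons gives 2 Cu⁺(aq) + Ni(s) → 2 Cu(s) + Ni²⁺(aq); thus Q = [Ni²⁺(aq)] / [Cu⁺(aq)]^2.
Substituting the known concentrations and solving, log [Ni²⁺(aq)] = −2.200 and [Ni²⁺(aq)] = 0.0063 M.

0.0063 M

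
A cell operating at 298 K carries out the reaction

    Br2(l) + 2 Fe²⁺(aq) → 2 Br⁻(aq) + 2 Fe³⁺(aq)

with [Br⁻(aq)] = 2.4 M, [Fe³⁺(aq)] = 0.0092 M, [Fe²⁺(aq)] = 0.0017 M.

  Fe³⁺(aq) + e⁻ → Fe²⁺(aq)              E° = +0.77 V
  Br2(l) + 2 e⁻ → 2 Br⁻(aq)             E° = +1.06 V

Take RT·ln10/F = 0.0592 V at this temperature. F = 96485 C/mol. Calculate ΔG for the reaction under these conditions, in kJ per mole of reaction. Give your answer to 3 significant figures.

E°cell = +1.06 − (+0.77) = +0.29 V; the balanced reaction transfers n = 2 electrons.
The reaction quotient is ([Br⁻(aq)]^2·[Fe³⁺(aq)]^2) / [Fe²⁺(aq)]^2 = 169; by Nernst, E = +0.29 − (0.0592/2)(2.227) = +0.2241 V.
ΔG = −nFE = −(2)(96485)(+0.2241) J/mol = −43.2 kJ/mol.

−43.2 kJ/mol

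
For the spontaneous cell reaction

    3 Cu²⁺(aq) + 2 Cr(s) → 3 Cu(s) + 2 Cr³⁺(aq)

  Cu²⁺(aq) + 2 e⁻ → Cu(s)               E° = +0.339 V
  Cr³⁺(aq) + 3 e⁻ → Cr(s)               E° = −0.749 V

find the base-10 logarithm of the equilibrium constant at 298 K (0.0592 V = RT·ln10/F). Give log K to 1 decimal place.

The Cu²⁺/Cu couple is reduced (cathode); E°cell = +0.339 − (−0.749) = +1.088 V with n = 6.
At equilibrium E = 0, so log K = nE°cell / 0.0592 = (6)(+1.088) / 0.0592 = 110.3.

log K = 110.3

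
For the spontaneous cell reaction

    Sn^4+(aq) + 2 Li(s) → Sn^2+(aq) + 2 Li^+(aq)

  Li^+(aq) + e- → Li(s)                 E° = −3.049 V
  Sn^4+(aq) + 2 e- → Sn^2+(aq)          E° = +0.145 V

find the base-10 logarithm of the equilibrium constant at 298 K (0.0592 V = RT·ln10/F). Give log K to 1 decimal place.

The Sn⁴⁺/Sn²⁺ couple is reduced (cathode); E°cell = +0.145 − (−3.049) = +3.194 V with n = 2.
At equilibrium E = 0, so log K = nE°cell / 0.0592 = (2)(+3.194) / 0.0592 = 107.9.

log K = 107.9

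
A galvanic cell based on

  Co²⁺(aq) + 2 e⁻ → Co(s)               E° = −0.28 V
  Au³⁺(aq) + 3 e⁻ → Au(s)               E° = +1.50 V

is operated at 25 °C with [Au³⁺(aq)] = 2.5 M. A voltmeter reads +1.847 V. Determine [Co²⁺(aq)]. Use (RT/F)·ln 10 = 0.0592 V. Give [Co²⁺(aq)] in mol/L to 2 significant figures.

With Au³⁺/Au at the cathode and Co²⁺/Co at the anode, E°cell = +1.50 − (−0.28) = +1.78 V (n = 6).
Since E = E° − (0.0592/n)·log Q, log Q = n(E° − E)/0.0592 = −6.791.
For 2 Au³⁺(aq) + 3 Co(s) → 2 Au(s) + 3 Co²⁺(aq), the reaction quotient is Q = [Co²⁺(aq)]^3 / [Au³⁺(aq)]^2.
Solving for the unknown gives log [Co²⁺(aq)] = −1.998, so [Co²⁺(aq)] ≈ 0.010 M.

0.010 M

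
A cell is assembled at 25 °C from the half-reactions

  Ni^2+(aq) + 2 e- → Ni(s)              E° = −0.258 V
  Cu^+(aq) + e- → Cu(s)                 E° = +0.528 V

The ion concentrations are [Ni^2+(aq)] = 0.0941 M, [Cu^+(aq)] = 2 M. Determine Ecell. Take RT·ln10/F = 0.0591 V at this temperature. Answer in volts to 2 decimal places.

+0.83 V

Since E°(Cu⁺/Cu) > E°(Ni²⁺/Ni), Cu⁺/Cu serves as the cathode.
E°cell = +0.528 − (−0.258) = +0.786 V, with n = 2 electrons transferred.
The balanced reaction is 2 Cu^+(aq) + Ni(s) → 2 Cu(s) + Ni^2+(aq), so Q = [Ni^2+(aq)] / [Cu^+(aq)]^2 = 0.0235 and log Q = −1.628.
By the Nernst equation, E = +0.786 − (0.0591/2)·(−1.628) = +0.83 V.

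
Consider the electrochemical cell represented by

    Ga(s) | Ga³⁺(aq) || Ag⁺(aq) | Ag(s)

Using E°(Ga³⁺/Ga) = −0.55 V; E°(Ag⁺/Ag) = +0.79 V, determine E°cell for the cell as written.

+1.34 V

By convention the left-hand electrode in cell notation is the anode (oxidation) and the right-hand electrode is the cathode (reduction).
E°cell = E°(right) − E°(left) = +0.79 − (−0.55) = +1.34 V.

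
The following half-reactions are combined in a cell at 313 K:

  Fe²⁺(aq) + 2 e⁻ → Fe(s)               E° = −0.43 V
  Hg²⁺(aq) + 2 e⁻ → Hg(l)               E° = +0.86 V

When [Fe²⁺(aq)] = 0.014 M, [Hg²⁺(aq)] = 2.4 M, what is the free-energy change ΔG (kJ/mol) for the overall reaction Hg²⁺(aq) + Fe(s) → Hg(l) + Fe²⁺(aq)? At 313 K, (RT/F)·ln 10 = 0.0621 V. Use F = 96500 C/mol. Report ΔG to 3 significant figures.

E°cell = +0.86 − (−0.43) = +1.29 V; the balanced reaction transfers n = 2 electrons.
The reaction quotient is [Fe²⁺(aq)] / [Hg²⁺(aq)] = 0.00583; by Nernst, E = +1.29 − (0.0621/2)(−2.234) = +1.3594 V.
Finally ΔG = −nFE = −(2)(96500 C/mol)(+1.3594 V) = −262 kJ/mol.

−262 kJ/mol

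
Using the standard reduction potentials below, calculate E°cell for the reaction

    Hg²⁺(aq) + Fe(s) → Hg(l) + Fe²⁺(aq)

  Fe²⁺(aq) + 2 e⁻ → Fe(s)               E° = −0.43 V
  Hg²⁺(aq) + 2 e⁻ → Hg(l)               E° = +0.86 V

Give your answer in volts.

In the reaction as written, Hg²⁺(aq) is reduced (cathode) and Fe²⁺(aq) is produced by oxidation at the anode.
E°cell = E°(cathode) − E°(anode) = +0.86 − (−0.43) = +1.29 V.
The positive value indicates the reaction is spontaneous as written.

+1.29 V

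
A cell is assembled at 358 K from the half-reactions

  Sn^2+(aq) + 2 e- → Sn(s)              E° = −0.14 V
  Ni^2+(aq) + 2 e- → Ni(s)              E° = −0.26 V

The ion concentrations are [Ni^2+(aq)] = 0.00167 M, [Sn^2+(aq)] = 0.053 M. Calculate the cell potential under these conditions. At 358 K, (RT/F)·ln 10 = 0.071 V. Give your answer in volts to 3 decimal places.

+0.173 V

Since E°(Sn²⁺/Sn) > E°(Ni²⁺/Ni), Sn²⁺/Sn serves as the cathode.
E°cell = E°cat − E°an = −0.14 − (−0.26) = +0.12 V; n = 2.
For the overall reaction Sn^2+(aq) + Ni(s) → Sn(s) + Ni^2+(aq), Q = [Ni^2+(aq)] / [Sn^2+(aq)] = 0.0315, giving log Q = −1.502.
By the Nernst equation, E = +0.12 − (0.071/2)·(−1.502) = +0.173 V.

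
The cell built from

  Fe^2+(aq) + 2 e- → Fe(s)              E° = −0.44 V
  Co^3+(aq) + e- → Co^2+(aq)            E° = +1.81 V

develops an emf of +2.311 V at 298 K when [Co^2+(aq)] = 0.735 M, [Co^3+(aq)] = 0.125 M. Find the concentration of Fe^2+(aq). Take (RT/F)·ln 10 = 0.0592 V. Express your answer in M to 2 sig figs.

0.00025 M

Co³⁺/Co²⁺ is the cathode (higher E°); E°cell = +1.81 − (−0.44) = +2.25 V with n = 2.
From the Nernst equation, log Q = n(E° − E)/0.0592 = 2·(+2.25 − (+2.311))/0.0592 = −2.061.
Balancing electrons gives 2 Co^3+(aq) + Fe(s) → 2 Co^2+(aq) + Fe^2+(aq); thus Q = ([Co^2+(aq)]^2·[Fe^2+(aq)]) / [Co^3+(aq)]^2.
Substituting the known concentrations and solving, log [Fe^2+(aq)] = −3.600 and [Fe^2+(aq)] = 0.00025 M.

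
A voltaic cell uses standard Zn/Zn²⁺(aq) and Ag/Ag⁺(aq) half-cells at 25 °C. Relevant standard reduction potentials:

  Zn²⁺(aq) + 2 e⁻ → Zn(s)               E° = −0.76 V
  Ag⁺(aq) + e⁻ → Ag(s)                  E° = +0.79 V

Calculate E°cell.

+1.55 V

The Ag⁺/Ag couple has the higher E°, so Ag ion is reduced (cathode) and Zn is oxidized (anode).
E°cell = E°(cathode) − E°(anode) = +0.79 − (−0.76) = +1.55 V.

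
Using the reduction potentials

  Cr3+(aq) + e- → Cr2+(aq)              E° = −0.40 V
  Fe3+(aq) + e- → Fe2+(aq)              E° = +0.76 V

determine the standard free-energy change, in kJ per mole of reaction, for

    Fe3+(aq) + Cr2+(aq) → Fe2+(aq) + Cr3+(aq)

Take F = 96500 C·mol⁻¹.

In the reaction as written Fe3+(aq) is reduced, so the Fe³⁺/Fe²⁺ couple is the cathode and Cr³⁺/Cr²⁺ is the anode.
E°cell = +0.76 − (−0.40) = +1.16 V; balancing electrons gives n = 1.
ΔG° = −nFE°cell = −(1)(96500)(+1.16) J/mol = −112 kJ/mol.

−112 kJ/mol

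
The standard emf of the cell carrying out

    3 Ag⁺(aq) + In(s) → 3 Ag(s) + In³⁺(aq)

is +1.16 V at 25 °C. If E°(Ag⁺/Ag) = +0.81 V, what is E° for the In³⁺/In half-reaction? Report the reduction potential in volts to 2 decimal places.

In the reaction as written the Ag⁺/Ag couple is reduced (cathode) and In³⁺/In is oxidized (anode), so E°cell = E°(Ag⁺/Ag) − E°(In³⁺/In).
E°(In³⁺/In) = E°(cathode) − E°cell = +0.81 − (+1.16) = −0.35 V.

−0.35 V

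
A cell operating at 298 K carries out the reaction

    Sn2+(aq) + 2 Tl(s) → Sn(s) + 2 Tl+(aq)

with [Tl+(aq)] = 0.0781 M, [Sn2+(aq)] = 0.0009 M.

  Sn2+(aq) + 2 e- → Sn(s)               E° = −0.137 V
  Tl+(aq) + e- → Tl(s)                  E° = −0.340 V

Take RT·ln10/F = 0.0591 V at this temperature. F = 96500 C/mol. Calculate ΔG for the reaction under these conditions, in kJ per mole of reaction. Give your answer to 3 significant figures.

−34.4 kJ/mol

The standard cell potential is −0.137 − (−0.340) = +0.203 V, with n = 2 electrons in the balanced equation.
The reaction quotient is [Tl+(aq)]^2 / [Sn2+(aq)] = 6.78; by Nernst, E = +0.203 − (0.0591/2)(0.831) = +0.1784 V.
ΔG = −nFE = −(2)(96500)(+0.1784) J/mol = −34.4 kJ/mol.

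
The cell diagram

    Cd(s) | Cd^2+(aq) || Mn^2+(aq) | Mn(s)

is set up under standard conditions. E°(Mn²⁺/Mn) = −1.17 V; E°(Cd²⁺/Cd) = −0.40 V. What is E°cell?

By convention the left-hand electrode in cell notation is the anode (oxidation) and the right-hand electrode is the cathode (reduction).
E°cell = E°(right) − E°(left) = −1.17 − (−0.40) = −0.77 V.
The negative sign shows that, as written, the cell would require an external voltage to drive the reaction.

−0.77 V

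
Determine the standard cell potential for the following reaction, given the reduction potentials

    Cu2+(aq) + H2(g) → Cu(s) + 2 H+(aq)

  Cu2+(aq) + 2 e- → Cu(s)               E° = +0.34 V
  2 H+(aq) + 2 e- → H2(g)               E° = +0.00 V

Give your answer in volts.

+0.34 V

Cu2+(aq) gains electrons, so the Cu²⁺/Cu couple is the cathode; the 2H⁺/H₂ couple is the anode.
E°cell = E°(cathode) − E°(anode) = +0.34 − (+0.00) = +0.34 V.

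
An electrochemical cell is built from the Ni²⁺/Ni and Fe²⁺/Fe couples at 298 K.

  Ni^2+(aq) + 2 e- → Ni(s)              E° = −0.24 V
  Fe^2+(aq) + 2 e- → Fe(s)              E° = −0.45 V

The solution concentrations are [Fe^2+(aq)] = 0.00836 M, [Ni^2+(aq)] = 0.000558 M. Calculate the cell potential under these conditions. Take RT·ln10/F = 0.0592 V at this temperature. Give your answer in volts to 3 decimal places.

Ni²⁺/Ni is reduced (cathode, E° = −0.24 V) and Fe²⁺/Fe is oxidized (anode).
E°cell = −0.24 − (−0.45) = +0.21 V, with n = 2 electrons transferred.
Balancing gives Ni^2+(aq) + Fe(s) → Ni(s) + Fe^2+(aq); hence Q = [Fe^2+(aq)] / [Ni^2+(aq)] = 15 (log Q = 1.176).
Applying E = E° − (RT ln10/nF)·log Q gives +0.21 − (0.0592/2)(1.176) = +0.175 V.

+0.175 V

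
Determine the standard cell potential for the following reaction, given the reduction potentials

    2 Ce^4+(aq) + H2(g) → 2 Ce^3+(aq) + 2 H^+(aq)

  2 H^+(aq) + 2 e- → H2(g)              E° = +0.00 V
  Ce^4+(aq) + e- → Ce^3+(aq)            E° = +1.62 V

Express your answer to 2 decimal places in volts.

+1.62 V

In the reaction as written, Ce^4+(aq) is reduced (cathode) and H^+(aq) is produced by oxidation at the anode.
E°cell = E°(cathode) − E°(anode) = +1.62 − (+0.00) = +1.62 V.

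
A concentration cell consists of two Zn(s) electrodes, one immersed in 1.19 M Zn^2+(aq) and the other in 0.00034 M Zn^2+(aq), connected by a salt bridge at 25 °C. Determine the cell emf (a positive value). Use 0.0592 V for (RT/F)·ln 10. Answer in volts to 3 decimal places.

0.105 V

For a concentration cell E°cell = 0, since both electrodes use the same couple.
The compartment with the higher Zn^2+(aq) concentration (1.19 M) acts as the cathode; ions are reduced there and produced at the dilute (0.00034 M) anode.
With n = 2, Ecell = −(0.0592/2)·log([dilute]/[conc]) = −(0.0592/2)·log(0.00034/1.19) = +0.105 V.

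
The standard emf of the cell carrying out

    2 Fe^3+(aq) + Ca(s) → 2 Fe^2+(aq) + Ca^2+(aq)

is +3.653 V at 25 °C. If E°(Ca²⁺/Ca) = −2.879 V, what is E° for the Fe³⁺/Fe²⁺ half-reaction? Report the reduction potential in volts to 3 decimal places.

+0.774 V

In the reaction as written the Fe³⁺/Fe²⁺ couple is reduced (cathode) and Ca²⁺/Ca is oxidized (anode), so E°cell = E°(Fe³⁺/Fe²⁺) − E°(Ca²⁺/Ca).
E°(Fe³⁺/Fe²⁺) = E°cell + E°(anode) = +3.653 + (−2.879) = +0.774 V.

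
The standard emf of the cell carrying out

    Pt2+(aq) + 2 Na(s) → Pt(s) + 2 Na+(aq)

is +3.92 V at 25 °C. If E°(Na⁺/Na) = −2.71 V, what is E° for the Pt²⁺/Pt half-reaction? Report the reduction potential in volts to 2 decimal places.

In the reaction as written the Pt²⁺/Pt couple is reduced (cathode) and Na⁺/Na is oxidized (anode), so E°cell = E°(Pt²⁺/Pt) − E°(Na⁺/Na).
E°(Pt²⁺/Pt) = E°cell + E°(anode) = +3.92 + (−2.71) = +1.21 V.

+1.21 V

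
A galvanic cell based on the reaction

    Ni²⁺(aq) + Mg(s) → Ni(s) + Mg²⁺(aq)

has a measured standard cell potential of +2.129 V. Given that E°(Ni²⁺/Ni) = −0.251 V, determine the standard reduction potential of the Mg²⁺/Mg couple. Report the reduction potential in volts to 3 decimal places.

−2.380 V

In the reaction as written the Ni²⁺/Ni couple is reduced (cathode) and Mg²⁺/Mg is oxidized (anode), so E°cell = E°(Ni²⁺/Ni) − E°(Mg²⁺/Mg).
E°(Mg²⁺/Mg) = E°(cathode) − E°cell = −0.251 − (+2.129) = −2.380 V.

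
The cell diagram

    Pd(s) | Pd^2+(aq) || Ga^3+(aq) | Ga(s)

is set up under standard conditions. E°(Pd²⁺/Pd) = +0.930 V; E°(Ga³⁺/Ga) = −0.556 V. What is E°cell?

By convention the left-hand electrode in cell notation is the anode (oxidation) and the right-hand electrode is the cathode (reduction).
E°cell = E°(right) − E°(left) = −0.556 − (+0.930) = −1.486 V.
The negative sign shows that, as written, the cell would require an external voltage to drive the reaction.

−1.486 V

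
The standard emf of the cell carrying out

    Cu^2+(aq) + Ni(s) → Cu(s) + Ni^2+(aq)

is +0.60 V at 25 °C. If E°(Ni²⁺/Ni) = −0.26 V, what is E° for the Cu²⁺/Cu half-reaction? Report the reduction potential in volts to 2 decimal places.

+0.34 V

In the reaction as written the Cu²⁺/Cu couple is reduced (cathode) and Ni²⁺/Ni is oxidized (anode), so E°cell = E°(Cu²⁺/Cu) − E°(Ni²⁺/Ni).
E°(Cu²⁺/Cu) = E°cell + E°(anode) = +0.60 + (−0.26) = +0.34 V.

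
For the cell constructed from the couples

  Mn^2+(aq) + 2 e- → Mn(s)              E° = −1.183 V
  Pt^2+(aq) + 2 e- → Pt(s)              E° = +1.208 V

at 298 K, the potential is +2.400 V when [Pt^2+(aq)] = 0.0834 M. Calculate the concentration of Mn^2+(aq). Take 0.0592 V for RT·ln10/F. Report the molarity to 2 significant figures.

Pt²⁺/Pt is the cathode (higher E°); E°cell = +1.208 − (−1.183) = +2.391 V with n = 2.
From the Nernst equation, log Q = n(E° − E)/0.0592 = 2·(+2.391 − (+2.400))/0.0592 = −0.304.
The balanced reaction is Pt^2+(aq) + Mn(s) → Pt(s) + Mn^2+(aq), so Q = [Mn^2+(aq)] / [Pt^2+(aq)].
Solving for the unknown gives log [Mn^2+(aq)] = −1.383, so [Mn^2+(aq)] ≈ 0.041 M.

0.041 M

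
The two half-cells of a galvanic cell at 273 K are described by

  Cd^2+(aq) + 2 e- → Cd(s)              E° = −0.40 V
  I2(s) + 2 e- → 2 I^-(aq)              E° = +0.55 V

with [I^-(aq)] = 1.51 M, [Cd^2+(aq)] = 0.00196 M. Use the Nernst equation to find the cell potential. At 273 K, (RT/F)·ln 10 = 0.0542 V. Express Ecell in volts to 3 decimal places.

+1.014 V

Since E°(I₂/I⁻) > E°(Cd²⁺/Cd), I₂/I⁻ serves as the cathode.
E°cell = +0.55 − (−0.40) = +0.95 V, with n = 2 electrons transferred.
The balanced reaction is I2(s) + Cd(s) → 2 I^-(aq) + Cd^2+(aq), so Q = [I^-(aq)]^2·[Cd^2+(aq)] = 0.00447 and log Q = −2.350.
By the Nernst equation, E = +0.95 − (0.0542/2)·(−2.350) = +1.014 V.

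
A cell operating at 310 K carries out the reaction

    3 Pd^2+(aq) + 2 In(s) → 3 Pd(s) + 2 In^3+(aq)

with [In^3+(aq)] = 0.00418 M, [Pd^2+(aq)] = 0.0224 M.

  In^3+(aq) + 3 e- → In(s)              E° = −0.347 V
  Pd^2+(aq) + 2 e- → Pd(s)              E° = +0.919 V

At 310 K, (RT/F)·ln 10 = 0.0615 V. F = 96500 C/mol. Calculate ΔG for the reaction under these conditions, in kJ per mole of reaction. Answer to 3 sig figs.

−732 kJ/mol

The standard cell potential is +0.919 − (−0.347) = +1.266 V, with n = 6 electrons in the balanced equation.
Here Q = [In^3+(aq)]^2 / [Pd^2+(aq)]^3 = 1.55 (log Q = 0.192), giving E = +1.266 − (0.0615/6)·(0.192) = +1.2640 V.
Finally ΔG = −nFE = −(6)(96500 C/mol)(+1.2640 V) = −732 kJ/mol.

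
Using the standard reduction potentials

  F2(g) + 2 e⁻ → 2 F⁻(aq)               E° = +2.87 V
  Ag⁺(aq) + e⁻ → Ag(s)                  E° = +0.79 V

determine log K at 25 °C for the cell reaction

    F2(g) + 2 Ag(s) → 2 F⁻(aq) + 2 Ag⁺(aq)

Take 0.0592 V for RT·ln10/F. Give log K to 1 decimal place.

The F₂/F⁻ couple is reduced (cathode); E°cell = +2.87 − (+0.79) = +2.08 V with n = 2.
At equilibrium E = 0, so log K = nE°cell / 0.0592 = (2)(+2.08) / 0.0592 = 70.3.

log K = 70.3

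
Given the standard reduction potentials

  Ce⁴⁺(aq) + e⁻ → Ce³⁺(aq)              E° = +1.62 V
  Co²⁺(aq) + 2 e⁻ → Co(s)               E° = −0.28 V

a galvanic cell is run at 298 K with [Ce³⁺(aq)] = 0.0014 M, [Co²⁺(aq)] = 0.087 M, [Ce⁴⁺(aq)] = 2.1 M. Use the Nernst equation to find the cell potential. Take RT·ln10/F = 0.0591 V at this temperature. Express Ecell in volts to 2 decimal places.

+2.12 V

The Ce⁴⁺/Ce³⁺ couple has the more positive E°, so it is the cathode; Co²⁺/Co is the anode.
E°cell = +1.62 − (−0.28) = +1.90 V, with n = 2 electrons transferred.
The balanced reaction is 2 Ce⁴⁺(aq) + Co(s) → 2 Ce³⁺(aq) + Co²⁺(aq), so Q = ([Ce³⁺(aq)]^2·[Co²⁺(aq)]) / [Ce⁴⁺(aq)]^2 = 3.87×10^−8 and log Q = −7.413.
E = E° − (0.0591/n)·log Q = +1.90 − (0.0591/2)(−7.413) = +2.12 V.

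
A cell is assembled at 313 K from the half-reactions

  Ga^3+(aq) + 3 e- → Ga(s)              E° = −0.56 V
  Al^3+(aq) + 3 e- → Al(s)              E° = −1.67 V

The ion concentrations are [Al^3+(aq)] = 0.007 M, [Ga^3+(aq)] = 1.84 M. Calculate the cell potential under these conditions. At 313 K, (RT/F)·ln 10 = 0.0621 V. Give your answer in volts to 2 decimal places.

Ga³⁺/Ga is reduced (cathode, E° = −0.56 V) and Al³⁺/Al is oxidized (anode).
E°cell = −0.56 − (−1.67) = +1.11 V, with n = 3 electrons transferred.
For the overall reaction Ga^3+(aq) + Al(s) → Ga(s) + Al^3+(aq), Q = [Al^3+(aq)] / [Ga^3+(aq)] = 0.0038, giving log Q = −2.420.
E = E° − (0.0621/n)·log Q = +1.11 − (0.0621/3)(−2.420) = +1.16 V.

+1.16 V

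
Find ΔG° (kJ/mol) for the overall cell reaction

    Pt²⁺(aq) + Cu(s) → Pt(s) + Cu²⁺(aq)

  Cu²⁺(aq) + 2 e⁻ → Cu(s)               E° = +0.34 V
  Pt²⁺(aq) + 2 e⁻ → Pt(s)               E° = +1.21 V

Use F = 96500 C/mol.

In the reaction as written Pt²⁺(aq) is reduced, so the Pt²⁺/Pt couple is the cathode and Cu²⁺/Cu is the anode.
E°cell = +1.21 − (+0.34) = +0.87 V; balancing electrons gives n = 2.
ΔG° = −nFE°cell = −(2)(96500)(+0.87) J/mol = −168 kJ/mol.

−168 kJ/mol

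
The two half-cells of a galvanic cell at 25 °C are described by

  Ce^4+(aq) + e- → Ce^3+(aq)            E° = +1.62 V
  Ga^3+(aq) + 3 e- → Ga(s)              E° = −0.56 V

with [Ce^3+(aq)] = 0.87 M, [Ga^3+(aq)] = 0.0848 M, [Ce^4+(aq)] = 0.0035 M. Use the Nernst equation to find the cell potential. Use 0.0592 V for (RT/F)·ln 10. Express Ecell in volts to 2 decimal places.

Ce⁴⁺/Ce³⁺ is reduced (cathode, E° = +1.62 V) and Ga³⁺/Ga is oxidized (anode).
The standard potential is +1.62 − (−0.56) = +2.18 V and the balanced reaction transfers n = 3 electrons.
For the overall reaction 3 Ce^4+(aq) + Ga(s) → 3 Ce^3+(aq) + Ga^3+(aq), Q = ([Ce^3+(aq)]^3·[Ga^3+(aq)]) / [Ce^4+(aq)]^3 = 1.3×10^6, giving log Q = 6.115.
E = E° − (0.0592/n)·log Q = +2.18 − (0.0592/3)(6.115) = +2.06 V.

+2.06 V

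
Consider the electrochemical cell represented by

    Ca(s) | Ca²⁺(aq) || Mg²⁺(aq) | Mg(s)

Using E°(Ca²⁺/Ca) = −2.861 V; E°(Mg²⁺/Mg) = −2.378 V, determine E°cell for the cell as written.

+0.483 V

By convention the left-hand electrode in cell notation is the anode (oxidation) and the right-hand electrode is the cathode (reduction).
E°cell = E°(right) − E°(left) = −2.378 − (−2.861) = +0.483 V.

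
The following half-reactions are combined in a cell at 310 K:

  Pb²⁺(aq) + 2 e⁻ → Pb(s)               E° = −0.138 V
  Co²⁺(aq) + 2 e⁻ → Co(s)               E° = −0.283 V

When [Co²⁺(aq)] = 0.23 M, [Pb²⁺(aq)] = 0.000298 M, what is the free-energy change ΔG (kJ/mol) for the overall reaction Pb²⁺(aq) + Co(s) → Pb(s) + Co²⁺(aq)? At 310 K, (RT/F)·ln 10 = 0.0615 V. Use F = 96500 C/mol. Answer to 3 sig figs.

The standard cell potential is −0.138 − (−0.283) = +0.145 V, with n = 2 electrons in the balanced equation.
Q = [Co²⁺(aq)] / [Pb²⁺(aq)] = 772, so log Q = 2.888 and E = +0.145 − (0.0615/2)(2.888) = +0.0562 V.
Then ΔG = −nFE = −2 × 96500 × +0.0562 J/mol = −10.8 kJ/mol.

−10.8 kJ/mol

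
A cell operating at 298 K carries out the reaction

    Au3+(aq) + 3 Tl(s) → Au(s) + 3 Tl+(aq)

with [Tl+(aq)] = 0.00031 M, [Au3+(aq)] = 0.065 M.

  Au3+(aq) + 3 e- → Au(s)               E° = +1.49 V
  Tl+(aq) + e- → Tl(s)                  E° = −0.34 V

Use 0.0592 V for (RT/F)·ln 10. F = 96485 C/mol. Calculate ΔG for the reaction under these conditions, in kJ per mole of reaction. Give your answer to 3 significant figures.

With Au³⁺/Au reduced at the cathode, E°cell = +1.49 − (−0.34) = +1.83 V and n = 3.
Q = [Tl+(aq)]^3 / [Au3+(aq)] = 4.58×10^−10, so log Q = −9.339 and E = +1.83 − (0.0592/3)(−9.339) = +2.0143 V.
ΔG = −nFE = −(3)(96485)(+2.0143) J/mol = −583 kJ/mol.

−583 kJ/mol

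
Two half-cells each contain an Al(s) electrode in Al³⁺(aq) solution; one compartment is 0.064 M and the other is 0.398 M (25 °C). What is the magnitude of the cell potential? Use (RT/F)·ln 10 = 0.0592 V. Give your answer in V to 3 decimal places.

0.016 V

For a concentration cell E°cell = 0, since both electrodes use the same couple.
The compartment with the higher Al³⁺(aq) concentration (0.398 M) acts as the cathode; ions are reduced there and produced at the dilute (0.064 M) anode.
With n = 3, Ecell = −(0.0592/3)·log([dilute]/[conc]) = −(0.0592/3)·log(0.064/0.398) = +0.016 V.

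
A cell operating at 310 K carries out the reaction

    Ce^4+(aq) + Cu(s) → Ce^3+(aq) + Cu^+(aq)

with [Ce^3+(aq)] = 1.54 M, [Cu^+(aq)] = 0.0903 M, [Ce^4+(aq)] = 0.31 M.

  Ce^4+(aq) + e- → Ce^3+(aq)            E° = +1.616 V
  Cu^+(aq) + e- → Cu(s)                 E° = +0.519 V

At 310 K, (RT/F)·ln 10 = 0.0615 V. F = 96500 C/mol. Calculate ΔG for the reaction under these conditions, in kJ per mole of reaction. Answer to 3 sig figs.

−108 kJ/mol

With Ce⁴⁺/Ce³⁺ reduced at the cathode, E°cell = +1.616 − (+0.519) = +1.097 V and n = 1.
Here Q = ([Ce^3+(aq)]·[Cu^+(aq)]) / [Ce^4+(aq)] = 0.449 (log Q = −0.348), giving E = +1.097 − (0.0615/1)·(−0.348) = +1.1184 V.
Then ΔG = −nFE = −1 × 96500 × +1.1184 J/mol = −108 kJ/mol.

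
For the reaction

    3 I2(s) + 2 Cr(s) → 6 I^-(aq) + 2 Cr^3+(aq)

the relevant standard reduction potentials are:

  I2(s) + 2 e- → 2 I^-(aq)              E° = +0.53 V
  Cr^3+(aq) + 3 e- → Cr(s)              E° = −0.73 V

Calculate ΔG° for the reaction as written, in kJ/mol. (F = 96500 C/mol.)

−730 kJ/mol

In the reaction as written I2(s) is reduced, so the I₂/I⁻ couple is the cathode and Cr³⁺/Cr is the anode.
E°cell = +0.53 − (−0.73) = +1.26 V; balancing electrons gives n = 6.
ΔG° = −nFE°cell = −(6)(96500)(+1.26) J/mol = −730 kJ/mol.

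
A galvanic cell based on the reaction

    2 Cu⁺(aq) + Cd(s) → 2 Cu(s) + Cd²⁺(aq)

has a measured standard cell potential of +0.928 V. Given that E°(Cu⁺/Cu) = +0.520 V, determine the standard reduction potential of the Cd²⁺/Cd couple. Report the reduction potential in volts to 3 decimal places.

In the reaction as written the Cu⁺/Cu couple is reduced (cathode) and Cd²⁺/Cd is oxidized (anode), so E°cell = E°(Cu⁺/Cu) − E°(Cd²⁺/Cd).
E°(Cd²⁺/Cd) = E°(cathode) − E°cell = +0.520 − (+0.928) = −0.408 V.

−0.408 V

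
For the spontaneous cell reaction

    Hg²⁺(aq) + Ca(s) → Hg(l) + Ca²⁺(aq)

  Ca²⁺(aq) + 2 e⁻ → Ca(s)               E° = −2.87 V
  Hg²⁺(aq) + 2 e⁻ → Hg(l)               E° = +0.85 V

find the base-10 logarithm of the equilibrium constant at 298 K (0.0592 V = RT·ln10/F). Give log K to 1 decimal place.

log K = 125.7

The Hg²⁺/Hg couple is reduced (cathode); E°cell = +0.85 − (−2.87) = +3.72 V with n = 2.
At equilibrium E = 0, so log K = nE°cell / 0.0592 = (2)(+3.72) / 0.0592 = 125.7.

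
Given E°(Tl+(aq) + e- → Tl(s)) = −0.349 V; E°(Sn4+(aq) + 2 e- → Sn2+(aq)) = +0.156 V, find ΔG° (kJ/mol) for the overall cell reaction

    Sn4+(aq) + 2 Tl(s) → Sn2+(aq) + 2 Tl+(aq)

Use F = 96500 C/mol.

−97.5 kJ/mol

In the reaction as written Sn4+(aq) is reduced, so the Sn⁴⁺/Sn²⁺ couple is the cathode and Tl⁺/Tl is the anode.
E°cell = +0.156 − (−0.349) = +0.505 V; balancing electrons gives n = 2.
ΔG° = −nFE°cell = −(2)(96500)(+0.505) J/mol = −97.5 kJ/mol.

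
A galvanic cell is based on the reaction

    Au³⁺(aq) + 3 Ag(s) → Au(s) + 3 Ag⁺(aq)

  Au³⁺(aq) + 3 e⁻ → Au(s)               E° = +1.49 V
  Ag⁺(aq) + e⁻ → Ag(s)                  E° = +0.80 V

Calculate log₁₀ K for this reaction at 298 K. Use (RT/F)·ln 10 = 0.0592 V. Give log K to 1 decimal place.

The Au³⁺/Au couple is reduced (cathode); E°cell = +1.49 − (+0.80) = +0.69 V with n = 3.
At equilibrium E = 0, so log K = nE°cell / 0.0592 = (3)(+0.69) / 0.0592 = 35.0.

log K = 35.0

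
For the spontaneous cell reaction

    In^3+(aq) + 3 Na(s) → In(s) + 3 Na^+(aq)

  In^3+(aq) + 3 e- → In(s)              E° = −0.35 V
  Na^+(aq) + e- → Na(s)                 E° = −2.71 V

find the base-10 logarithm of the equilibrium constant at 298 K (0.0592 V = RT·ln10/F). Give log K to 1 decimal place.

The In³⁺/In couple is reduced (cathode); E°cell = −0.35 − (−2.71) = +2.36 V with n = 3.
At equilibrium E = 0, so log K = nE°cell / 0.0592 = (3)(+2.36) / 0.0592 = 119.6.

log K = 119.6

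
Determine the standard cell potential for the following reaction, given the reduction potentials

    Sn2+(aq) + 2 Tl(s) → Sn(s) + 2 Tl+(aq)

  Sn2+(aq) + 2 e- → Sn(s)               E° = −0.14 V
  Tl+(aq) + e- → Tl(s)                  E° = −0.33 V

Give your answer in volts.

+0.19 V

Sn2+(aq) gains electrons, so the Sn²⁺/Sn couple is the cathode; the Tl⁺/Tl couple is the anode.
E°cell = E°(cathode) − E°(anode) = −0.14 − (−0.33) = +0.19 V.
The positive value indicates the reaction is spontaneous as written.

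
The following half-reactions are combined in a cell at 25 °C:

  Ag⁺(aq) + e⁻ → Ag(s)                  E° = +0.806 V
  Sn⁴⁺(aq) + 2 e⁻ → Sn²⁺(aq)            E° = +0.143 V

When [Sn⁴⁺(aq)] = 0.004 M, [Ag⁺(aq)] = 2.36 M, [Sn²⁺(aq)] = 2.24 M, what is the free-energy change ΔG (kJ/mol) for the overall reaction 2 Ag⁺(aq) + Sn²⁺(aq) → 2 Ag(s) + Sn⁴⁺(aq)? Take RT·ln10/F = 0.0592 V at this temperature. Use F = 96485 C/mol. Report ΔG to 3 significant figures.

The standard cell potential is +0.806 − (+0.143) = +0.663 V, with n = 2 electrons in the balanced equation.
Here Q = [Sn⁴⁺(aq)] / ([Ag⁺(aq)]^2·[Sn²⁺(aq)]) = 0.000321 (log Q = −3.494), giving E = +0.663 − (0.0592/2)·(−3.494) = +0.7664 V.
Finally ΔG = −nFE = −(2)(96485 C/mol)(+0.7664 V) = −148 kJ/mol.

−148 kJ/mol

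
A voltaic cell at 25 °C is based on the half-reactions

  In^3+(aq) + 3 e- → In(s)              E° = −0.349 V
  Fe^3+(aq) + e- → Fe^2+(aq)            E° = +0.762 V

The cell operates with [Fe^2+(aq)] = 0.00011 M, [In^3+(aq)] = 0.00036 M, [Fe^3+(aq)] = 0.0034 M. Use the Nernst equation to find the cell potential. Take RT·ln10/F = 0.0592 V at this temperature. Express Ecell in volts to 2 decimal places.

Fe³⁺/Fe²⁺ is reduced (cathode, E° = +0.762 V) and In³⁺/In is oxidized (anode).
The standard potential is +0.762 − (−0.349) = +1.111 V and the balanced reaction transfers n = 3 electrons.
The balanced reaction is 3 Fe^3+(aq) + In(s) → 3 Fe^2+(aq) + In^3+(aq), so Q = ([Fe^2+(aq)]^3·[In^3+(aq)]) / [Fe^3+(aq)]^3 = 1.22×10^−8 and log Q = −7.914.
E = E° − (0.0592/n)·log Q = +1.111 − (0.0592/3)(−7.914) = +1.27 V.

+1.27 V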